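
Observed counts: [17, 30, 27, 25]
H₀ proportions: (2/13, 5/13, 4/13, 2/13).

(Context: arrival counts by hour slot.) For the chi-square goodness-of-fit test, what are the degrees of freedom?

df = k − 1 = 4 − 1 = 3

degrees of freedom = 3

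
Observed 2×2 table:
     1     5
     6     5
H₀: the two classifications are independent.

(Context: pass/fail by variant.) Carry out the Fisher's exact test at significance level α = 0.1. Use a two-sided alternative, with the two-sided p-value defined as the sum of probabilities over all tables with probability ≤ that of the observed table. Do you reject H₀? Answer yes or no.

reject H₀: no

Margins: r₁=6, r₂=11, c₁=7, c₂=10, n=17
p_obs = C(6,1)·C(11,6)/C(17,7); sum pmf over tables with pmf ≤ p_obs
p-value (two-sided) = 0.30430
At α=0.1: p ≥ α → fail to reject H₀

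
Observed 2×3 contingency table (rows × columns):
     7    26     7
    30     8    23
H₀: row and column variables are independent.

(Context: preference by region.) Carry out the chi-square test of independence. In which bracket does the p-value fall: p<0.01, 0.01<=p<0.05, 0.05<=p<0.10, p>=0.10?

p-value bracket: p<0.01

Row totals [40, 61], col totals [37, 34, 30], n=101
χ² = (7−14.65)²/14.65 + (26−13.47)²/13.47 + (7−11.88)²/11.88 + (30−22.35)²/22.35 + (8−20.53)²/20.53 + (23−18.12)²/18.12 = 29.2586
df = 2
p-value (upper-tail) = 0.00000
→ bracket: p<0.01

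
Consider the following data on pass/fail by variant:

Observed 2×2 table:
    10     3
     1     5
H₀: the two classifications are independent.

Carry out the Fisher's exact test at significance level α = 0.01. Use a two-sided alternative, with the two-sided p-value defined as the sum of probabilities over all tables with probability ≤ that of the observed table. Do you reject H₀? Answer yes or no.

Margins: r₁=13, r₂=6, c₁=11, c₂=8, n=19
p_obs = C(13,10)·C(6,1)/C(19,11); sum pmf over tables with pmf ≤ p_obs
p-value (two-sided) = 0.04076
At α=0.01: p ≥ α → fail to reject H₀

reject H₀: no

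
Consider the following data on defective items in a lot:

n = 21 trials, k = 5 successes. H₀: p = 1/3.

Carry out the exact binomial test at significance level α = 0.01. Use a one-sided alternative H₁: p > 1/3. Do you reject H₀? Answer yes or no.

reject H₀: no

Exact binomial: n=21, k=5, p₀=1/3=0.3333
P(X≥5) from Σ C(n,i)·p₀^i·(1−p₀)^(n−i)
p-value (one-sided, H₁ greater) = 0.87884
At α=0.01: p ≥ α → fail to reject H₀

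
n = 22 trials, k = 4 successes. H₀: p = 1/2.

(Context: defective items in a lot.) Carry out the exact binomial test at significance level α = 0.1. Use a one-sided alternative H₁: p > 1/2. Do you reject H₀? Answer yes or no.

Exact binomial: n=22, k=4, p₀=1/2=0.5000
P(X≥4) from Σ C(n,i)·p₀^i·(1−p₀)^(n−i)
p-value (one-sided, H₁ greater) = 0.99957
At α=0.1: p ≥ α → fail to reject H₀

reject H₀: no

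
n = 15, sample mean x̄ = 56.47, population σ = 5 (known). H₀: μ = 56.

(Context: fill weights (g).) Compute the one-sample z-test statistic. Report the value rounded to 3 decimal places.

SE = σ/√n = 5/√15 = 1.2910
z = (x̄−μ₀)/SE = (56.47−56)/1.2910 = 0.3641

test statistic = 0.364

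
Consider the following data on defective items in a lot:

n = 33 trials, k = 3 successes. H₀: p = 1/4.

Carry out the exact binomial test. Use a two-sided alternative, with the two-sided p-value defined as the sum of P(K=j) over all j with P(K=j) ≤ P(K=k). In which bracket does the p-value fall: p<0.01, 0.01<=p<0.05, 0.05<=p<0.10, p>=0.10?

p-value bracket: 0.01<=p<0.05

Exact binomial: n=33, k=3, p₀=1/4=0.2500
P(X=j) = C(n,j)·p₀^j·(1−p₀)^(n−j); p = Σ P(X=j) over j with P(X=j) ≤ P(X=3)
p-value (two-sided) = 0.04188
→ bracket: 0.01<=p<0.05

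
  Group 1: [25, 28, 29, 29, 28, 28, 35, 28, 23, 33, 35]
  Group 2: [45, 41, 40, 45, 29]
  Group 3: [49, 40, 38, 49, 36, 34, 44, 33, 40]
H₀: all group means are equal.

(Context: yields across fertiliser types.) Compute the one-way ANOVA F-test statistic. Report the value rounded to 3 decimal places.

test statistic = 13.807

Group means [29.18, 40.00, 40.33], grand mean 35.360
SSB = Σnᵢ(x̄ᵢ−x̄)² = 750.124; SSW = ΣΣ(x−x̄ᵢ)² = 597.636
MSB = 750.124/2 = 375.0618; MSW = 597.636/22 = 27.1653
F = MSB/MSW = 13.8067
df = (2, 22)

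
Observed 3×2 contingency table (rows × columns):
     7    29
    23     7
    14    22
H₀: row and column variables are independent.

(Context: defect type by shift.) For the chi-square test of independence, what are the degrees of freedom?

degrees of freedom = 2

df = (r−1)(c−1) = (3−1)·(2−1) = 2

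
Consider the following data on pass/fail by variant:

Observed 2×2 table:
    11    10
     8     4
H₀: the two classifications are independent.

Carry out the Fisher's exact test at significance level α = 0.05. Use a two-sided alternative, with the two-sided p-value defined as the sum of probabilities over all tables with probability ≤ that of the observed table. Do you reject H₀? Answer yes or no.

Margins: r₁=21, r₂=12, c₁=19, c₂=14, n=33
p_obs = C(21,11)·C(12,8)/C(33,19); sum pmf over tables with pmf ≤ p_obs
p-value (two-sided) = 0.48606
At α=0.05: p ≥ α → fail to reject H₀

reject H₀: no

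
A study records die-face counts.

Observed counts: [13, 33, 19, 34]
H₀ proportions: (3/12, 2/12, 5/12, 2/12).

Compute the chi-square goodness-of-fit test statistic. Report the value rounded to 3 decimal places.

n = 99; E_i = n·p_i = [24.75, 16.50, 41.25, 16.50]
χ² = (13−24.75)²/24.75 + (33−16.50)²/16.50 + (19−41.25)²/41.25 + (34−16.50)²/16.50 = 52.6404
df = 3

test statistic = 52.640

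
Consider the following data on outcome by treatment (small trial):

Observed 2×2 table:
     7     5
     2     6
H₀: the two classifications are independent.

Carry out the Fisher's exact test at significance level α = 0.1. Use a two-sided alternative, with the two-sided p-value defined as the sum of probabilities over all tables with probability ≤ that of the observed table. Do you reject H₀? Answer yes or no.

Margins: r₁=12, r₂=8, c₁=9, c₂=11, n=20
p_obs = C(12,7)·C(8,2)/C(20,9); sum pmf over tables with pmf ≤ p_obs
p-value (two-sided) = 0.19681
At α=0.1: p ≥ α → fail to reject H₀

reject H₀: no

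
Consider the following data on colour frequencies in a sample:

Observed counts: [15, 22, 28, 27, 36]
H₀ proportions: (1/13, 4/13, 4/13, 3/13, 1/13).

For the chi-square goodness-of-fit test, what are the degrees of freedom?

degrees of freedom = 4

df = k − 1 = 5 − 1 = 4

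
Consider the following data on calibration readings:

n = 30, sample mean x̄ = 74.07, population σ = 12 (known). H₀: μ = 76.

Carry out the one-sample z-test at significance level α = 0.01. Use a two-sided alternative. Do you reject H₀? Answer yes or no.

SE = σ/√n = 12/√30 = 2.1909
z = (x̄−μ₀)/SE = (74.07−76)/2.1909 = -0.8809
p-value (two-sided) = 0.37836
At α=0.01: p ≥ α → fail to reject H₀

reject H₀: no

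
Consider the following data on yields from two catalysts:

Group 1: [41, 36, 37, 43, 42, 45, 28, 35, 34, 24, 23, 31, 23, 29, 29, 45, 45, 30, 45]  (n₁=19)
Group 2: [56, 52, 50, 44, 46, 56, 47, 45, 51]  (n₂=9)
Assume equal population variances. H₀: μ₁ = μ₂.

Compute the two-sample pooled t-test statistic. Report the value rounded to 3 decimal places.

test statistic = -5.150

x̄₁=35.000, s₁=7.909, n₁=19
x̄₂=49.667, s₂=4.500, n₂=9
s_p² = [18·7.909² + 8·4.500²]/26 = 49.5385
SE = √(s_p²·(1/19+1/9)) = 2.8481
t = (35.000−49.667)/2.8481 = -5.1497
df = 26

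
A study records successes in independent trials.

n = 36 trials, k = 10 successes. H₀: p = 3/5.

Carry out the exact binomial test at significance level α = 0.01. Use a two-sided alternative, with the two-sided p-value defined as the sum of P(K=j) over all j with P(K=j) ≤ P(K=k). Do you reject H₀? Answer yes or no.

reject H₀: yes

Exact binomial: n=36, k=10, p₀=3/5=0.6000
P(X=j) = C(n,j)·p₀^j·(1−p₀)^(n−j); p = Σ P(X=j) over j with P(X=j) ≤ P(X=10)
p-value (two-sided) = 0.00012
At α=0.01: p < α → reject H₀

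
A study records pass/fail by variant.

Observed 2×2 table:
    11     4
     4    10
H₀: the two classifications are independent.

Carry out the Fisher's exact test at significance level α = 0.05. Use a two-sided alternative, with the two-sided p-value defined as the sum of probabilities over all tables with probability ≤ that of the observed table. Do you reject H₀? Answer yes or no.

reject H₀: yes

Margins: r₁=15, r₂=14, c₁=15, c₂=14, n=29
p_obs = C(15,11)·C(14,4)/C(29,15); sum pmf over tables with pmf ≤ p_obs
p-value (two-sided) = 0.02684
At α=0.05: p < α → reject H₀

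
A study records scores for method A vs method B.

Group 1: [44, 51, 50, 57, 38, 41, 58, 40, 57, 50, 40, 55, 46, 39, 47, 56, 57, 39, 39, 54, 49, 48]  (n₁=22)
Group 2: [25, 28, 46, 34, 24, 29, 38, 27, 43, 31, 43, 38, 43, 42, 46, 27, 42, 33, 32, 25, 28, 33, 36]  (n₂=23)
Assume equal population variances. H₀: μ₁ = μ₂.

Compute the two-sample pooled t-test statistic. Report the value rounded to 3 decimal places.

x̄₁=47.955, s₁=7.074, n₁=22
x̄₂=34.478, s₂=7.267, n₂=23
s_p² = [21·7.074² + 22·7.267²]/43 = 51.4580
SE = √(s_p²·(1/22+1/23)) = 2.1392
t = (47.955−34.478)/2.1392 = 6.2996
df = 43

test statistic = 6.300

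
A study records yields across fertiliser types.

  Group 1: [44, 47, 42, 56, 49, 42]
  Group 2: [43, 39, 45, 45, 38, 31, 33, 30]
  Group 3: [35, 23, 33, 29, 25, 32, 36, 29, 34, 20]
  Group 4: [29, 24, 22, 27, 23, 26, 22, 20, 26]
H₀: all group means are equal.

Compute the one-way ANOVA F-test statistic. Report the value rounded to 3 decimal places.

Group means [46.67, 38.00, 29.60, 24.33], grand mean 33.303
SSB = Σnᵢ(x̄ᵢ−x̄)² = 2109.236; SSW = ΣΣ(x−x̄ᵢ)² = 735.733
MSB = 2109.236/3 = 703.0788; MSW = 735.733/29 = 25.3701
F = MSB/MSW = 27.7129
df = (3, 29)

test statistic = 27.713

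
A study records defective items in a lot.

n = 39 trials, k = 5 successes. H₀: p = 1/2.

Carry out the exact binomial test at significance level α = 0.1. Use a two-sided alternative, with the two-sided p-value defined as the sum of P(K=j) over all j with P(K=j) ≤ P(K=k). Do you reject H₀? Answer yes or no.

reject H₀: yes

Exact binomial: n=39, k=5, p₀=1/2=0.5000
P(X=j) = C(n,j)·p₀^j·(1−p₀)^(n−j); p = Σ P(X=j) over j with P(X=j) ≤ P(X=5)
p-value (two-sided) = 0.00000
At α=0.1: p < α → reject H₀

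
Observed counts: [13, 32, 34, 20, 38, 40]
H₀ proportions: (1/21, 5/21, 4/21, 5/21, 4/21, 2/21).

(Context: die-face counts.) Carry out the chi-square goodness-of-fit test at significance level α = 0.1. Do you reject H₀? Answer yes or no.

reject H₀: yes

n = 177; E_i = n·p_i = [8.43, 42.14, 33.71, 42.14, 33.71, 16.86]
χ² = (13−8.43)²/8.43 + (32−42.14)²/42.14 + (34−33.71)²/33.71 + (20−42.14)²/42.14 + (38−33.71)²/33.71 + (40−16.86)²/16.86 = 48.8746
df = 5
p-value (upper-tail) = 0.00000
At α=0.1: p < α → reject H₀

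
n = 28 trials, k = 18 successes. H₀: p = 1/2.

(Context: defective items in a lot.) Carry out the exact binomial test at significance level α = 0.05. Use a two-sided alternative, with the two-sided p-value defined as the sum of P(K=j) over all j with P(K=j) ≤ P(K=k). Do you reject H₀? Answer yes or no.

reject H₀: no

Exact binomial: n=28, k=18, p₀=1/2=0.5000
P(X=j) = C(n,j)·p₀^j·(1−p₀)^(n−j); p = Σ P(X=j) over j with P(X=j) ≤ P(X=18)
p-value (two-sided) = 0.18493
At α=0.05: p ≥ α → fail to reject H₀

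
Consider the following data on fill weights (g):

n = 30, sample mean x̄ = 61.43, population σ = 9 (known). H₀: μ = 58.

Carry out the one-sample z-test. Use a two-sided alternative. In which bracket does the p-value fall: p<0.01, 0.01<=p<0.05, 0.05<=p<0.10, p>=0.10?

p-value bracket: 0.01<=p<0.05

SE = σ/√n = 9/√30 = 1.6432
z = (x̄−μ₀)/SE = (61.43−58)/1.6432 = 2.0874
p-value (two-sided) = 0.03685
→ bracket: 0.01<=p<0.05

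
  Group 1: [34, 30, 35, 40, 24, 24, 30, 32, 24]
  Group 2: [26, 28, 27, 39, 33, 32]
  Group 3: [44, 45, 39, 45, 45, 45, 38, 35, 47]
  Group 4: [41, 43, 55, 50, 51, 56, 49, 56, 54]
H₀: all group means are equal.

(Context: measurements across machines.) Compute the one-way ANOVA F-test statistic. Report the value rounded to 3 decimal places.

test statistic = 30.825

Group means [30.33, 30.83, 42.56, 50.56], grand mean 39.273
SSB = Σnᵢ(x̄ᵢ−x̄)² = 2389.268; SSW = ΣΣ(x−x̄ᵢ)² = 749.278
MSB = 2389.268/3 = 796.4226; MSW = 749.278/29 = 25.8372
F = MSB/MSW = 30.8247
df = (3, 29)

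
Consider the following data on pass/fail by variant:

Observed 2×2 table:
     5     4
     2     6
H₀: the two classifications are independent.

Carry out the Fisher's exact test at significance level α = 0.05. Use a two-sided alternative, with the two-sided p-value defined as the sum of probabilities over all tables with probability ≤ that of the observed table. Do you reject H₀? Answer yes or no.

reject H₀: no

Margins: r₁=9, r₂=8, c₁=7, c₂=10, n=17
p_obs = C(9,5)·C(8,2)/C(17,7); sum pmf over tables with pmf ≤ p_obs
p-value (two-sided) = 0.33484
At α=0.05: p ≥ α → fail to reject H₀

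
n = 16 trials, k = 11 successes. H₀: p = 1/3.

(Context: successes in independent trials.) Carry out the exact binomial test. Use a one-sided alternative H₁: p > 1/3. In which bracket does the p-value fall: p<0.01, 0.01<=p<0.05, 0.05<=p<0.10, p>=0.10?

Exact binomial: n=16, k=11, p₀=1/3=0.3333
P(X≥11) from Σ C(n,i)·p₀^i·(1−p₀)^(n−i)
p-value (one-sided, H₁ greater) = 0.00404
→ bracket: p<0.01

p-value bracket: p<0.01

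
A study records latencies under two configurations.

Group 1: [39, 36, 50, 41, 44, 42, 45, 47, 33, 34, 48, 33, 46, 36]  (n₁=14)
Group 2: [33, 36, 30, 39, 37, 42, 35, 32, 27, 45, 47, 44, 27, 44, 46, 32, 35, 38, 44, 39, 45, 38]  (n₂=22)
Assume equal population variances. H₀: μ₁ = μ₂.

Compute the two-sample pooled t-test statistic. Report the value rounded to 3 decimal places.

test statistic = 1.473

x̄₁=41.000, s₁=5.870, n₁=14
x̄₂=37.955, s₂=6.153, n₂=22
s_p² = [13·5.870² + 21·6.153²]/34 = 36.5575
SE = √(s_p²·(1/14+1/22)) = 2.0671
t = (41.000−37.955)/2.0671 = 1.4733
df = 34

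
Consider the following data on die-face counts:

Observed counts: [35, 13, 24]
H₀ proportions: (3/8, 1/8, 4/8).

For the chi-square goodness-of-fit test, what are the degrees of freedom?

df = k − 1 = 3 − 1 = 2

degrees of freedom = 2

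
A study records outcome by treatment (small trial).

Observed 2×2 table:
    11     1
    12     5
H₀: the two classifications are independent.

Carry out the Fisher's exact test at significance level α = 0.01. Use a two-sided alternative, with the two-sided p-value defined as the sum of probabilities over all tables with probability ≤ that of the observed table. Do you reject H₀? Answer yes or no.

reject H₀: no

Margins: r₁=12, r₂=17, c₁=23, c₂=6, n=29
p_obs = C(12,11)·C(17,12)/C(29,23); sum pmf over tables with pmf ≤ p_obs
p-value (two-sided) = 0.35439
At α=0.01: p ≥ α → fail to reject H₀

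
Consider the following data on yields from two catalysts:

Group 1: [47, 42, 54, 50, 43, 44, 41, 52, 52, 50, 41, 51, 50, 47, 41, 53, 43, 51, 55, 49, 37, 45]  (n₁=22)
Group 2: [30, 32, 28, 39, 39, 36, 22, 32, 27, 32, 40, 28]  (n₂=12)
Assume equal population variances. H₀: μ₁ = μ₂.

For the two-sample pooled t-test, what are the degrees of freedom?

degrees of freedom = 32

df = n₁ + n₂ − 2 = 22 + 12 − 2 = 32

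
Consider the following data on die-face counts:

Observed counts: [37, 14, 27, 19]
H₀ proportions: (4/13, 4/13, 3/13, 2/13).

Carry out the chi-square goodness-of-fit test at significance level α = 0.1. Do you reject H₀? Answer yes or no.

reject H₀: yes

n = 97; E_i = n·p_i = [29.85, 29.85, 22.38, 14.92]
χ² = (37−29.85)²/29.85 + (14−29.85)²/29.85 + (27−22.38)²/22.38 + (19−14.92)²/14.92 = 12.1933
df = 3
p-value (upper-tail) = 0.00675
At α=0.1: p < α → reject H₀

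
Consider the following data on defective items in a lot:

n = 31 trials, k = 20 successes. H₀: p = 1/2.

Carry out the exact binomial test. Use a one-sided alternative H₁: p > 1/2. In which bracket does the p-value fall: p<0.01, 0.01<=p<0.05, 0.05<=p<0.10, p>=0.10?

p-value bracket: 0.05<=p<0.10

Exact binomial: n=31, k=20, p₀=1/2=0.5000
P(X≥20) from Σ C(n,i)·p₀^i·(1−p₀)^(n−i)
p-value (one-sided, H₁ greater) = 0.07481
→ bracket: 0.05<=p<0.10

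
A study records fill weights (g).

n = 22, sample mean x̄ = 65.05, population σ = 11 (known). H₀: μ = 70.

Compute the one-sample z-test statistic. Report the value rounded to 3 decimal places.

test statistic = -2.111

SE = σ/√n = 11/√22 = 2.3452
z = (x̄−μ₀)/SE = (65.05−70)/2.3452 = -2.1107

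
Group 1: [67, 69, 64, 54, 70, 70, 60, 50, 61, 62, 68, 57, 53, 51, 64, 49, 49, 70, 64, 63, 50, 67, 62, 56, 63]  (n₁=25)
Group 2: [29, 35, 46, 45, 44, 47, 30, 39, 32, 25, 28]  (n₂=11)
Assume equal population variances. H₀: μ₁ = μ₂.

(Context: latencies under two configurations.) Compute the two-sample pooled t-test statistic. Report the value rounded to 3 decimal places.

test statistic = 8.920

x̄₁=60.520, s₁=7.200, n₁=25
x̄₂=36.364, s₂=8.127, n₂=11
s_p² = [24·7.200² + 10·8.127²]/34 = 56.0231
SE = √(s_p²·(1/25+1/11)) = 2.7081
t = (60.520−36.364)/2.7081 = 8.9200
df = 34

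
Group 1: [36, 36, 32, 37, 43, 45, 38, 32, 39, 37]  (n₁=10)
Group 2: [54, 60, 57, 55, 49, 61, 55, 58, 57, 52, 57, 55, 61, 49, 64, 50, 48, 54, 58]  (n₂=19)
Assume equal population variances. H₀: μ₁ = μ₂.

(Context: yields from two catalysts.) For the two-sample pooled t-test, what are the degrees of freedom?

degrees of freedom = 27

df = n₁ + n₂ − 2 = 10 + 19 − 2 = 27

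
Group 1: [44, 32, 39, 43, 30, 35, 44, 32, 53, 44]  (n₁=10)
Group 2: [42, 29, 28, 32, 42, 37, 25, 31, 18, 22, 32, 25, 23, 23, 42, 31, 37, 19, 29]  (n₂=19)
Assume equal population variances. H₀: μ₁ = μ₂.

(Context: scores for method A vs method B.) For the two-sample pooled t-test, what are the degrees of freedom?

df = n₁ + n₂ − 2 = 10 + 19 − 2 = 27

degrees of freedom = 27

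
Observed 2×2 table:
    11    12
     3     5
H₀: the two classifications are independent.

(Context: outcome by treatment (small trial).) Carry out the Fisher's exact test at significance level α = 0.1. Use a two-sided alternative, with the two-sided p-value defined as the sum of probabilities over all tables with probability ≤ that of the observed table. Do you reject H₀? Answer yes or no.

Margins: r₁=23, r₂=8, c₁=14, c₂=17, n=31
p_obs = C(23,11)·C(8,3)/C(31,14); sum pmf over tables with pmf ≤ p_obs
p-value (two-sided) = 0.69800
At α=0.1: p ≥ α → fail to reject H₀

reject H₀: no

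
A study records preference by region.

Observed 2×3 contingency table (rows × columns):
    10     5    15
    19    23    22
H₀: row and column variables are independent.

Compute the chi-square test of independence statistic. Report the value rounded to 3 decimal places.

test statistic = 3.901

Row totals [30, 64], col totals [29, 28, 37], n=94
χ² = (10−9.26)²/9.26 + (5−8.94)²/8.94 + (15−11.81)²/11.81 + (19−19.74)²/19.74 + (23−19.06)²/19.06 + (22−25.19)²/25.19 = 3.9014
df = 2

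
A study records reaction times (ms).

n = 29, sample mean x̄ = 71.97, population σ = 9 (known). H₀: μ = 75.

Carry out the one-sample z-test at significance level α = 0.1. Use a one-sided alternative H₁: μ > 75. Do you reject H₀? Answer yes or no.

SE = σ/√n = 9/√29 = 1.6713
z = (x̄−μ₀)/SE = (71.97−75)/1.6713 = -1.8130
p-value (one-sided, H₁ greater) = 0.96508
At α=0.1: p ≥ α → fail to reject H₀

reject H₀: no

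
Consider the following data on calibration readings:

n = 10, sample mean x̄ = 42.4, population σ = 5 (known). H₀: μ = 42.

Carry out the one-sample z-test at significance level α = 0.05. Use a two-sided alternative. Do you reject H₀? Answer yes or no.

SE = σ/√n = 5/√10 = 1.5811
z = (x̄−μ₀)/SE = (42.4−42)/1.5811 = 0.2530
p-value (two-sided) = 0.80028
At α=0.05: p ≥ α → fail to reject H₀

reject H₀: no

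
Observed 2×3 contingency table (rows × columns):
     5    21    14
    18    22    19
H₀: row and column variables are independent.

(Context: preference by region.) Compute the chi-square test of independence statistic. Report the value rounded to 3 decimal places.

test statistic = 4.654

Row totals [40, 59], col totals [23, 43, 33], n=99
χ² = (5−9.29)²/9.29 + (21−17.37)²/17.37 + (14−13.33)²/13.33 + (18−13.71)²/13.71 + (22−25.63)²/25.63 + (19−19.67)²/19.67 = 4.6536
df = 2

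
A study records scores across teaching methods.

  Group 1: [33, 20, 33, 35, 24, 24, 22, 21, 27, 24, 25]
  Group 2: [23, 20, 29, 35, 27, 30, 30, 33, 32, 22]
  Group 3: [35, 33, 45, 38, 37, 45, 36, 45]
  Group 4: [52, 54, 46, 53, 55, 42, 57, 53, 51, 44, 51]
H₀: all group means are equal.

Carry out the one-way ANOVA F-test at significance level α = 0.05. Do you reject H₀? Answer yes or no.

Group means [26.18, 28.10, 39.25, 50.73], grand mean 36.025
SSB = Σnᵢ(x̄ᵢ−x̄)² = 4154.757; SSW = ΣΣ(x−x̄ᵢ)² = 892.218
MSB = 4154.757/3 = 1384.9189; MSW = 892.218/36 = 24.7838
F = MSB/MSW = 55.8799
df = (3, 36)
p-value (upper-tail) = 0.00000
At α=0.05: p < α → reject H₀

reject H₀: yes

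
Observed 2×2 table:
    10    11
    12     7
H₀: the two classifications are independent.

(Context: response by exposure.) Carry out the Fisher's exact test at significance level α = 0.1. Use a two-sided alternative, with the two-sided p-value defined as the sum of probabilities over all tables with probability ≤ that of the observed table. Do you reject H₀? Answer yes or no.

reject H₀: no

Margins: r₁=21, r₂=19, c₁=22, c₂=18, n=40
p_obs = C(21,10)·C(19,12)/C(40,22); sum pmf over tables with pmf ≤ p_obs
p-value (two-sided) = 0.35959
At α=0.1: p ≥ α → fail to reject H₀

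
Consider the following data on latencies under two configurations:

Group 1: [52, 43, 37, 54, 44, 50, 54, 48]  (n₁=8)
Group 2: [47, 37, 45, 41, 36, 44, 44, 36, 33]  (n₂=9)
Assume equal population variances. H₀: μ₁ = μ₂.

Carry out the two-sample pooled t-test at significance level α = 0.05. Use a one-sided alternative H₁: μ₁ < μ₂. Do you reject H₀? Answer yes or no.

reject H₀: no

x̄₁=47.750, s₁=6.018, n₁=8
x̄₂=40.333, s₂=4.950, n₂=9
s_p² = [7·6.018² + 8·4.950²]/15 = 29.9667
SE = √(s_p²·(1/8+1/9)) = 2.6600
t = (47.750−40.333)/2.6600 = 2.7882
df = 15
p-value (one-sided, H₁ less) = 0.99311
At α=0.05: p ≥ α → fail to reject H₀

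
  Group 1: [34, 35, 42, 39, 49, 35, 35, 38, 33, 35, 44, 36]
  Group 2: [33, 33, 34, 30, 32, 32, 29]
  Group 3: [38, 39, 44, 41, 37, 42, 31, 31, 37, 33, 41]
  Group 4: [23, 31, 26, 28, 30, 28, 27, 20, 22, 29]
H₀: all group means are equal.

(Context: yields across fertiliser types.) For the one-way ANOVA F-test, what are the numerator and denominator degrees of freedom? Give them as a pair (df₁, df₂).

k = 4 groups, N = 40 total
df = (k−1, N−k) = (4−1, 40−4) = (3, 36)

degrees of freedom = [3, 36]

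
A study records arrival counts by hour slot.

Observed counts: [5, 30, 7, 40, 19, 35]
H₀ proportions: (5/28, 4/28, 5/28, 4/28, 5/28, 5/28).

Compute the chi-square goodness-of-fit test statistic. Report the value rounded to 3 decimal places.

n = 136; E_i = n·p_i = [24.29, 19.43, 24.29, 19.43, 24.29, 24.29]
χ² = (5−24.29)²/24.29 + (30−19.43)²/19.43 + (7−24.29)²/24.29 + (40−19.43)²/19.43 + (19−24.29)²/24.29 + (35−24.29)²/24.29 = 61.0294
df = 5

test statistic = 61.029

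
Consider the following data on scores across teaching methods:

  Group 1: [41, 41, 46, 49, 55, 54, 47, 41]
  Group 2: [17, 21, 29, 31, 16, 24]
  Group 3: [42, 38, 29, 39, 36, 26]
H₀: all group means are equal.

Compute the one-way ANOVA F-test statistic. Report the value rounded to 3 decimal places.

test statistic = 27.204

Group means [46.75, 23.00, 35.00], grand mean 36.100
SSB = Σnᵢ(x̄ᵢ−x̄)² = 1944.300; SSW = ΣΣ(x−x̄ᵢ)² = 607.500
MSB = 1944.300/2 = 972.1500; MSW = 607.500/17 = 35.7353
F = MSB/MSW = 27.2042
df = (2, 17)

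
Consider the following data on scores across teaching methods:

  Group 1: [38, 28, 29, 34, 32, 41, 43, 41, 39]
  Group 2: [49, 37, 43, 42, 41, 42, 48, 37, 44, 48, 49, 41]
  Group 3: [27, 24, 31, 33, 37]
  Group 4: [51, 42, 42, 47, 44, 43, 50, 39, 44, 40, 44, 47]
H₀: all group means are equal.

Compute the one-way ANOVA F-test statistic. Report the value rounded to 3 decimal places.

Group means [36.11, 43.42, 30.40, 44.42], grand mean 40.289
SSB = Σnᵢ(x̄ᵢ−x̄)² = 967.894; SSW = ΣΣ(x−x̄ᵢ)² = 701.922
MSB = 967.894/3 = 322.6312; MSW = 701.922/34 = 20.6448
F = MSB/MSW = 15.6277
df = (3, 34)

test statistic = 15.628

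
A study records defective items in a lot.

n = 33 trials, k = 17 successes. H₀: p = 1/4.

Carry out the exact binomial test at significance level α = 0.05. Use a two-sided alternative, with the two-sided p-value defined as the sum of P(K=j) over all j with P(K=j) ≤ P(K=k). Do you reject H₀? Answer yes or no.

reject H₀: yes

Exact binomial: n=33, k=17, p₀=1/4=0.2500
P(X=j) = C(n,j)·p₀^j·(1−p₀)^(n−j); p = Σ P(X=j) over j with P(X=j) ≤ P(X=17)
p-value (two-sided) = 0.00103
At α=0.05: p < α → reject H₀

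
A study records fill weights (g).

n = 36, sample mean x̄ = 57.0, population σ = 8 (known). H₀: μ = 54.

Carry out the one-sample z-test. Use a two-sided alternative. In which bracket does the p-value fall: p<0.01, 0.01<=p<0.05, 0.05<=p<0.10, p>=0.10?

SE = σ/√n = 8/√36 = 1.3333
z = (x̄−μ₀)/SE = (57.0−54)/1.3333 = 2.2500
p-value (two-sided) = 0.02445
→ bracket: 0.01<=p<0.05

p-value bracket: 0.01<=p<0.05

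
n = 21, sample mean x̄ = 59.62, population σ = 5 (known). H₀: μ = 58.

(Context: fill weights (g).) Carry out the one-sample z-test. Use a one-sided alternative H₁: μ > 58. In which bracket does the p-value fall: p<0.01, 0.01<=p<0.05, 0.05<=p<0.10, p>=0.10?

p-value bracket: 0.05<=p<0.10

SE = σ/√n = 5/√21 = 1.0911
z = (x̄−μ₀)/SE = (59.62−58)/1.0911 = 1.4848
p-value (one-sided, H₁ greater) = 0.06880
→ bracket: 0.05<=p<0.10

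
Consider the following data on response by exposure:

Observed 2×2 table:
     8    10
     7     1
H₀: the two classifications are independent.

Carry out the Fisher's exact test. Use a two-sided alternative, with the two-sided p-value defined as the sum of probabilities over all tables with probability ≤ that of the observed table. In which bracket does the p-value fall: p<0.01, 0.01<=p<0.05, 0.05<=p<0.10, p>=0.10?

Margins: r₁=18, r₂=8, c₁=15, c₂=11, n=26
p_obs = C(18,8)·C(8,7)/C(26,15); sum pmf over tables with pmf ≤ p_obs
p-value (two-sided) = 0.08375
→ bracket: 0.05<=p<0.10

p-value bracket: 0.05<=p<0.10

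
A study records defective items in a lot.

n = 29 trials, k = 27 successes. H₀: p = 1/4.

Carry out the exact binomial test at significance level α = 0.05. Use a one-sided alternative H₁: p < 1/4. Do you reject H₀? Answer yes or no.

reject H₀: no

Exact binomial: n=29, k=27, p₀=1/4=0.2500
P(X≤27) from Σ C(n,i)·p₀^i·(1−p₀)^(n−i)
p-value (one-sided, H₁ less) = 1.00000
At α=0.05: p ≥ α → fail to reject H₀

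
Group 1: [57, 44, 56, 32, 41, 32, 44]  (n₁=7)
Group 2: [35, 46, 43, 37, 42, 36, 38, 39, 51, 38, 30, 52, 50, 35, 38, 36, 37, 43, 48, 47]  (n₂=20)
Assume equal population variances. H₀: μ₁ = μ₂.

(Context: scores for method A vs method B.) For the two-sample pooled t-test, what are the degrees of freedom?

df = n₁ + n₂ − 2 = 7 + 20 − 2 = 25

degrees of freedom = 25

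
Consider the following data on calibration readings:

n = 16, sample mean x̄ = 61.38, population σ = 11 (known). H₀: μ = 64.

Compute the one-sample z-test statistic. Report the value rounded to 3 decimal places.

test statistic = -0.953

SE = σ/√n = 11/√16 = 2.7500
z = (x̄−μ₀)/SE = (61.38−64)/2.7500 = -0.9527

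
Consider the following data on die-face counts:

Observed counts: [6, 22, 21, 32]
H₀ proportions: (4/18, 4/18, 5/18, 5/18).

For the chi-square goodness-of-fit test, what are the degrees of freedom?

df = k − 1 = 4 − 1 = 3

degrees of freedom = 3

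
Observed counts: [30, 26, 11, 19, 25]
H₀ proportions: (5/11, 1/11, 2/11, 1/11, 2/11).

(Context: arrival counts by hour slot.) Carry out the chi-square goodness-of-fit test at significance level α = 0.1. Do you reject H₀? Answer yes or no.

n = 111; E_i = n·p_i = [50.45, 10.09, 20.18, 10.09, 20.18]
χ² = (30−50.45)²/50.45 + (26−10.09)²/10.09 + (11−20.18)²/20.18 + (19−10.09)²/10.09 + (25−20.18)²/20.18 = 46.5676
df = 4
p-value (upper-tail) = 0.00000
At α=0.1: p < α → reject H₀

reject H₀: yes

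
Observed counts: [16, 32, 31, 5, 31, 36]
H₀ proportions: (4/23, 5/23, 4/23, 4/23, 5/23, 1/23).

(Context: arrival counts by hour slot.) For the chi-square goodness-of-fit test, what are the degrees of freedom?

degrees of freedom = 5

df = k − 1 = 6 − 1 = 5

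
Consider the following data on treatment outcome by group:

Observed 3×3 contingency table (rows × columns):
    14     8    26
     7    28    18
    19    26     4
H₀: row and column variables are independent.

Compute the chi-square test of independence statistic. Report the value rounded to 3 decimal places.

Row totals [48, 53, 49], col totals [40, 62, 48], n=150
χ² = (14−12.80)²/12.80 + (8−19.84)²/19.84 + (26−15.36)²/15.36 + (7−14.13)²/14.13 + (28−21.91)²/21.91 + (18−16.96)²/16.96 + (19−13.07)²/13.07 + (26−20.25)²/20.25 + (4−15.68)²/15.68 = 32.9329
df = 4

test statistic = 32.933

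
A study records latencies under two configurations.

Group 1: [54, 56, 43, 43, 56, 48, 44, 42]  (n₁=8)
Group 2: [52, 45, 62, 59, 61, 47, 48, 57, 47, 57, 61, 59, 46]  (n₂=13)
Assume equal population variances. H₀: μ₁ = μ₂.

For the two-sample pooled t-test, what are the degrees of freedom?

df = n₁ + n₂ − 2 = 8 + 13 − 2 = 19

degrees of freedom = 19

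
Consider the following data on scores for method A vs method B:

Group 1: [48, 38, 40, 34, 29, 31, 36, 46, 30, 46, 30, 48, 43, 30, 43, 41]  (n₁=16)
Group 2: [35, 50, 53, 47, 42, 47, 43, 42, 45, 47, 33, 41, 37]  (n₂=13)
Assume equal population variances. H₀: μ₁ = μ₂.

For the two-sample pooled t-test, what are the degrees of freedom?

degrees of freedom = 27

df = n₁ + n₂ − 2 = 16 + 13 − 2 = 27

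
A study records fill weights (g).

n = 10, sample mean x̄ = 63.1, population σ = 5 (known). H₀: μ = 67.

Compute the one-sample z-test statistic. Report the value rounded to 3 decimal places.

test statistic = -2.467

SE = σ/√n = 5/√10 = 1.5811
z = (x̄−μ₀)/SE = (63.1−67)/1.5811 = -2.4666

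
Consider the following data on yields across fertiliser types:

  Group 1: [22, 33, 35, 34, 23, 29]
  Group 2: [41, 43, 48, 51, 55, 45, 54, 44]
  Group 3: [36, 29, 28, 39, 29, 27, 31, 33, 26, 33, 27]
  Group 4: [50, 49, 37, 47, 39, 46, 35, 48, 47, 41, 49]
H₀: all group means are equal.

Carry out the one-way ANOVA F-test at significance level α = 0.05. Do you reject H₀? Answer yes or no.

Group means [29.33, 47.62, 30.73, 44.36], grand mean 38.417
SSB = Σnᵢ(x̄ᵢ−x̄)² = 2212.814; SSW = ΣΣ(x−x̄ᵢ)² = 809.936
MSB = 2212.814/3 = 737.6048; MSW = 809.936/32 = 25.3105
F = MSB/MSW = 29.1423
df = (3, 32)
p-value (upper-tail) = 0.00000
At α=0.05: p < α → reject H₀

reject H₀: yes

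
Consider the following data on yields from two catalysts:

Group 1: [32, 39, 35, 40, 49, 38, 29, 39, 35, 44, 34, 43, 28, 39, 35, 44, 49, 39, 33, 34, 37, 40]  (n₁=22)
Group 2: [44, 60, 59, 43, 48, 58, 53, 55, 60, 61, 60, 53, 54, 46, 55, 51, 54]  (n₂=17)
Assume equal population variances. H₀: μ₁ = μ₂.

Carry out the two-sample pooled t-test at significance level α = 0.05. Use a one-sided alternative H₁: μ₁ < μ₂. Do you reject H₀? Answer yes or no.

x̄₁=37.955, s₁=5.576, n₁=22
x̄₂=53.765, s₂=5.761, n₂=17
s_p² = [21·5.576² + 16·5.761²]/37 = 32.0004
SE = √(s_p²·(1/22+1/17)) = 1.8267
t = (37.955−53.765)/1.8267 = -8.6549
df = 37
p-value (one-sided, H₁ less) = 0.00000
At α=0.05: p < α → reject H₀

reject H₀: yes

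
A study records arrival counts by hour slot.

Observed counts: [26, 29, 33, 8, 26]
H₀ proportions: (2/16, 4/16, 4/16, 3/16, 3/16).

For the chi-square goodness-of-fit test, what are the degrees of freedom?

degrees of freedom = 4

df = k − 1 = 5 − 1 = 4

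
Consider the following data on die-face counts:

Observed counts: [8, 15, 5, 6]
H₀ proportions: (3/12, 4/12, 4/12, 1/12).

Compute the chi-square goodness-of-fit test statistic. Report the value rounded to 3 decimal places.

test statistic = 8.294

n = 34; E_i = n·p_i = [8.50, 11.33, 11.33, 2.83]
χ² = (8−8.50)²/8.50 + (15−11.33)²/11.33 + (5−11.33)²/11.33 + (6−2.83)²/2.83 = 8.2941
df = 3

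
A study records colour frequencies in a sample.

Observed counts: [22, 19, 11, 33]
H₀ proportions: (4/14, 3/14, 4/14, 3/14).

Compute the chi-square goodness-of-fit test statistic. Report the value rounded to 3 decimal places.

test statistic = 19.520

n = 85; E_i = n·p_i = [24.29, 18.21, 24.29, 18.21]
χ² = (22−24.29)²/24.29 + (19−18.21)²/18.21 + (11−24.29)²/24.29 + (33−18.21)²/18.21 = 19.5196
df = 3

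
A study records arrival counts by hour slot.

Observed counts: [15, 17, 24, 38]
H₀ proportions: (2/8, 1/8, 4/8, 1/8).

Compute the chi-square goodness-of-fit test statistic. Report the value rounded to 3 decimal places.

test statistic = 75.319

n = 94; E_i = n·p_i = [23.50, 11.75, 47.00, 11.75]
χ² = (15−23.50)²/23.50 + (17−11.75)²/11.75 + (24−47.00)²/47.00 + (38−11.75)²/11.75 = 75.3191
df = 3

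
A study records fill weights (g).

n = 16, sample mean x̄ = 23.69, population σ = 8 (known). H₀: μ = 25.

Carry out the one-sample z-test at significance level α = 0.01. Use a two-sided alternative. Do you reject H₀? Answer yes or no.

SE = σ/√n = 8/√16 = 2.0000
z = (x̄−μ₀)/SE = (23.69−25)/2.0000 = -0.6550
p-value (two-sided) = 0.51247
At α=0.01: p ≥ α → fail to reject H₀

reject H₀: no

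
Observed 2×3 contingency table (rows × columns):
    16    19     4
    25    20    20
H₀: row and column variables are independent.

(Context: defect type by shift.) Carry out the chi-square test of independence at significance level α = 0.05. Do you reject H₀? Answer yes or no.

Row totals [39, 65], col totals [41, 39, 24], n=104
χ² = (16−15.38)²/15.38 + (19−14.62)²/14.62 + (4−9.00)²/9.00 + (25−25.62)²/25.62 + (20−24.38)²/24.38 + (20−15.00)²/15.00 = 6.5791
df = 2
p-value (upper-tail) = 0.03727
At α=0.05: p < α → reject H₀

reject H₀: yes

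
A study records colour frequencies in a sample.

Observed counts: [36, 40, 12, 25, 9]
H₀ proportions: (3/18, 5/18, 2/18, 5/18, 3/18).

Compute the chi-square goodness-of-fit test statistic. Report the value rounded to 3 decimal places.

test statistic = 22.000

n = 122; E_i = n·p_i = [20.33, 33.89, 13.56, 33.89, 20.33]
χ² = (36−20.33)²/20.33 + (40−33.89)²/33.89 + (12−13.56)²/13.56 + (25−33.89)²/33.89 + (9−20.33)²/20.33 = 22.0000
df = 4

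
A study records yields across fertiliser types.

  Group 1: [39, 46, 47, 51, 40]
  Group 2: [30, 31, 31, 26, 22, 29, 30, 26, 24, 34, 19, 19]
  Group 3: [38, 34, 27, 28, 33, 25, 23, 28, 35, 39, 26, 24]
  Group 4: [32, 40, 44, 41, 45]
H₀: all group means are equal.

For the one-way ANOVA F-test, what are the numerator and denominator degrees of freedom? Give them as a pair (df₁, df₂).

k = 4 groups, N = 34 total
df = (k−1, N−k) = (4−1, 34−4) = (3, 30)

degrees of freedom = [3, 30]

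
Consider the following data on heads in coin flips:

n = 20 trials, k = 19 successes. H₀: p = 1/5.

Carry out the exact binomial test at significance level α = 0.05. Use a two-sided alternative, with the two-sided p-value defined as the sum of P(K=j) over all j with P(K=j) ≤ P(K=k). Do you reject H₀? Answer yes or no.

reject H₀: yes

Exact binomial: n=20, k=19, p₀=1/5=0.2000
P(X=j) = C(n,j)·p₀^j·(1−p₀)^(n−j); p = Σ P(X=j) over j with P(X=j) ≤ P(X=19)
p-value (two-sided) = 0.00000
At α=0.05: p < α → reject H₀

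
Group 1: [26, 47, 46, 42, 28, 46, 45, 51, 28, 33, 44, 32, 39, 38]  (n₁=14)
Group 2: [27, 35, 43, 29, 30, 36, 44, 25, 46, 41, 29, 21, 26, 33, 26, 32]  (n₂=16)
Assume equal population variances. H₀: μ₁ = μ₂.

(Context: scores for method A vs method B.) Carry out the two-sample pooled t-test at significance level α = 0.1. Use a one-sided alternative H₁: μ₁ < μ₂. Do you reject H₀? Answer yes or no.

x̄₁=38.929, s₁=8.194, n₁=14
x̄₂=32.688, s₂=7.525, n₂=16
s_p² = [13·8.194² + 15·7.525²]/28 = 61.5131
SE = √(s_p²·(1/14+1/16)) = 2.8703
t = (38.929−32.688)/2.8703 = 2.1744
df = 28
p-value (one-sided, H₁ less) = 0.98086
At α=0.1: p ≥ α → fail to reject H₀

reject H₀: no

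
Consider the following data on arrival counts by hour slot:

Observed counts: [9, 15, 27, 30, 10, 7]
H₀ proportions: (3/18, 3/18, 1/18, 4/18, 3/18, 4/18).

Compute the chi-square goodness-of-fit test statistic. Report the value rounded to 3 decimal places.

test statistic = 104.332

n = 98; E_i = n·p_i = [16.33, 16.33, 5.44, 21.78, 16.33, 21.78]
χ² = (9−16.33)²/16.33 + (15−16.33)²/16.33 + (27−5.44)²/5.44 + (30−21.78)²/21.78 + (10−16.33)²/16.33 + (7−21.78)²/21.78 = 104.3316
df = 5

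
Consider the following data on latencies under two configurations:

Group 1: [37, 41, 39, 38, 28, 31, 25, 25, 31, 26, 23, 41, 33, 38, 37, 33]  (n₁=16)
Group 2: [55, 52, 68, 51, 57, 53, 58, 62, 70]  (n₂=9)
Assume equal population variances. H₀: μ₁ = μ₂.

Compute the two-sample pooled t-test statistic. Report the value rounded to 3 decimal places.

test statistic = -9.630

x̄₁=32.875, s₁=6.087, n₁=16
x̄₂=58.444, s₂=6.876, n₂=9
s_p² = [15·6.087² + 8·6.876²]/23 = 40.6075
SE = √(s_p²·(1/16+1/9)) = 2.6552
t = (32.875−58.444)/2.6552 = -9.6301
df = 23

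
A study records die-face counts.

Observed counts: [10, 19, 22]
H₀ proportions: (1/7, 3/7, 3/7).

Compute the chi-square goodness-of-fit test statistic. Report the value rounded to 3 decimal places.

n = 51; E_i = n·p_i = [7.29, 21.86, 21.86]
χ² = (10−7.29)²/7.29 + (19−21.86)²/21.86 + (22−21.86)²/21.86 = 1.3856
df = 2

test statistic = 1.386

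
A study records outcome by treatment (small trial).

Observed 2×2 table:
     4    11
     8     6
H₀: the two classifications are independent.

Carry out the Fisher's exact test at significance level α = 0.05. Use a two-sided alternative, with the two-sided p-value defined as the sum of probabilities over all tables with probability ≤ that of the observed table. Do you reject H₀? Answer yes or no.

reject H₀: no

Margins: r₁=15, r₂=14, c₁=12, c₂=17, n=29
p_obs = C(15,4)·C(14,8)/C(29,12); sum pmf over tables with pmf ≤ p_obs
p-value (two-sided) = 0.13942
At α=0.05: p ≥ α → fail to reject H₀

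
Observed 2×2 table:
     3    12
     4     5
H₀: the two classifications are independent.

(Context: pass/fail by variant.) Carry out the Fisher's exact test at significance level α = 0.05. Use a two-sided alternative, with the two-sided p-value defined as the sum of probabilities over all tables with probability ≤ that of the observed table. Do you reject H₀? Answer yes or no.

Margins: r₁=15, r₂=9, c₁=7, c₂=17, n=24
p_obs = C(15,3)·C(9,4)/C(24,7); sum pmf over tables with pmf ≤ p_obs
p-value (two-sided) = 0.35636
At α=0.05: p ≥ α → fail to reject H₀

reject H₀: no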